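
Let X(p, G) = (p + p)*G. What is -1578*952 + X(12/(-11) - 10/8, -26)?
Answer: -16523477/11 ≈ -1.5021e+6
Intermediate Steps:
X(p, G) = 2*G*p (X(p, G) = (2*p)*G = 2*G*p)
-1578*952 + X(12/(-11) - 10/8, -26) = -1578*952 + 2*(-26)*(12/(-11) - 10/8) = -1502256 + 2*(-26)*(12*(-1/11) - 10*1/8) = -1502256 + 2*(-26)*(-12/11 - 5/4) = -1502256 + 2*(-26)*(-103/44) = -1502256 + 1339/11 = -16523477/11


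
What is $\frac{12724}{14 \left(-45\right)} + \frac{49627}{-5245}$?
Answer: $- \frac{9800239}{330435} \approx -29.659$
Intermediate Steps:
$\frac{12724}{14 \left(-45\right)} + \frac{49627}{-5245} = \frac{12724}{-630} + 49627 \left(- \frac{1}{5245}\right) = 12724 \left(- \frac{1}{630}\right) - \frac{49627}{5245} = - \frac{6362}{315} - \frac{49627}{5245} = - \frac{9800239}{330435}$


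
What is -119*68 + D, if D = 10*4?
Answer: -8052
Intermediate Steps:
D = 40
-119*68 + D = -119*68 + 40 = -8092 + 40 = -8052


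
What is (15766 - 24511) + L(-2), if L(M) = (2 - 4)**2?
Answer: -8741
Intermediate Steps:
L(M) = 4 (L(M) = (-2)**2 = 4)
(15766 - 24511) + L(-2) = (15766 - 24511) + 4 = -8745 + 4 = -8741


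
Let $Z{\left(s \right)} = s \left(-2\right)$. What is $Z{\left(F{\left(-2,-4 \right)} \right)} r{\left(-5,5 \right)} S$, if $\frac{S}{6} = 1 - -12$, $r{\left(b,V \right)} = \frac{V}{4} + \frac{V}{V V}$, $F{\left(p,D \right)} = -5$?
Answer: $1131$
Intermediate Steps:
$r{\left(b,V \right)} = \frac{1}{V} + \frac{V}{4}$ ($r{\left(b,V \right)} = V \frac{1}{4} + \frac{V}{V^{2}} = \frac{V}{4} + \frac{V}{V^{2}} = \frac{V}{4} + \frac{1}{V} = \frac{1}{V} + \frac{V}{4}$)
$Z{\left(s \right)} = - 2 s$
$S = 78$ ($S = 6 \left(1 - -12\right) = 6 \left(1 + 12\right) = 6 \cdot 13 = 78$)
$Z{\left(F{\left(-2,-4 \right)} \right)} r{\left(-5,5 \right)} S = \left(-2\right) \left(-5\right) \left(\frac{1}{5} + \frac{1}{4} \cdot 5\right) 78 = 10 \left(\frac{1}{5} + \frac{5}{4}\right) 78 = 10 \cdot \frac{29}{20} \cdot 78 = \frac{29}{2} \cdot 78 = 1131$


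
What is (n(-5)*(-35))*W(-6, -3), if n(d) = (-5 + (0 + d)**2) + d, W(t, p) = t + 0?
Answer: 3150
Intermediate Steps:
W(t, p) = t
n(d) = -5 + d + d**2 (n(d) = (-5 + d**2) + d = -5 + d + d**2)
(n(-5)*(-35))*W(-6, -3) = ((-5 - 5 + (-5)**2)*(-35))*(-6) = ((-5 - 5 + 25)*(-35))*(-6) = (15*(-35))*(-6) = -525*(-6) = 3150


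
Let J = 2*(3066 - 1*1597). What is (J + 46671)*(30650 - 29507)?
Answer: 56703087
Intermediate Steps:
J = 2938 (J = 2*(3066 - 1597) = 2*1469 = 2938)
(J + 46671)*(30650 - 29507) = (2938 + 46671)*(30650 - 29507) = 49609*1143 = 56703087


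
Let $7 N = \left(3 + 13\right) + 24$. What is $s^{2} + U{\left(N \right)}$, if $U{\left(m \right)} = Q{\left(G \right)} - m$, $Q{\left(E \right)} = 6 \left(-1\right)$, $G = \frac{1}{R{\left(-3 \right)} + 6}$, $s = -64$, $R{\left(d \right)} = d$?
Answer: $\frac{28590}{7} \approx 4084.3$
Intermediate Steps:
$N = \frac{40}{7}$ ($N = \frac{\left(3 + 13\right) + 24}{7} = \frac{16 + 24}{7} = \frac{1}{7} \cdot 40 = \frac{40}{7} \approx 5.7143$)
$G = \frac{1}{3}$ ($G = \frac{1}{-3 + 6} = \frac{1}{3} \approx 0.33333$)
$Q{\left(E \right)} = -6$
$U{\left(m \right)} = -6 - m$
$s^{2} + U{\left(N \right)} = \left(-64\right)^{2} - \frac{82}{7} = 4096 - \frac{82}{7} = \frac{28590}{7}$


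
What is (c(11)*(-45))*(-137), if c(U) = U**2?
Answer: 745965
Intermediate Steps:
(c(11)*(-45))*(-137) = (11**2*(-45))*(-137) = (121*(-45))*(-137) = -5445*(-137) = 745965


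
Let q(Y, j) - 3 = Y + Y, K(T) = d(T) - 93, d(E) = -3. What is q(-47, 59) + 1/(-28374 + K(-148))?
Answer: -2590771/28470 ≈ -91.000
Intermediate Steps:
K(T) = -96 (K(T) = -3 - 93 = -96)
q(Y, j) = 3 + 2*Y (q(Y, j) = 3 + (Y + Y) = 3 + 2*Y)
q(-47, 59) + 1/(-28374 + K(-148)) = (3 + 2*(-47)) + 1/(-28374 - 96) = (3 - 94) + 1/(-28470) = -91 - 1/28470 = -2590771/28470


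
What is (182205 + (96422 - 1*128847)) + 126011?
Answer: 275791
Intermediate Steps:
(182205 + (96422 - 1*128847)) + 126011 = (182205 + (96422 - 128847)) + 126011 = (182205 - 32425) + 126011 = 149780 + 126011 = 275791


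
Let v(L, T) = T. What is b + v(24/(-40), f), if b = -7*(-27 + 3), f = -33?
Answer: 135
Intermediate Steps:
b = 168 (b = -7*(-24) = 168)
b + v(24/(-40), f) = 168 - 33 = 135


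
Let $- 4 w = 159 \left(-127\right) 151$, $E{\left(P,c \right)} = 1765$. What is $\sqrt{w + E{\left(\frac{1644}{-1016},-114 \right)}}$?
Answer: $\frac{\sqrt{3056203}}{2} \approx 874.1$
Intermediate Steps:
$w = \frac{3049143}{4}$ ($w = - \frac{159 \left(-127\right) 151}{4} = - \frac{\left(-20193\right) 151}{4} = \left(- \frac{1}{4}\right) \left(-3049143\right) = \frac{3049143}{4} \approx 7.6229 \cdot 10^{5}$)
$\sqrt{w + E{\left(\frac{1644}{-1016},-114 \right)}} = \sqrt{\frac{3049143}{4} + 1765} = \sqrt{\frac{3056203}{4}} = \frac{\sqrt{3056203}}{2}$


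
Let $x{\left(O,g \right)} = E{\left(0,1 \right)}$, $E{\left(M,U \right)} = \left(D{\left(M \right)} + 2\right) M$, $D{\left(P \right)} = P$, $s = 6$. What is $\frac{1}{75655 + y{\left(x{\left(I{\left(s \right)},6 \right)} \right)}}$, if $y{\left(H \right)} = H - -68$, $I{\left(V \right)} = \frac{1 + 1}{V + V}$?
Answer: $\frac{1}{75723} \approx 1.3206 \cdot 10^{-5}$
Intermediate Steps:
$I{\left(V \right)} = \frac{1}{V}$ ($I{\left(V \right)} = \frac{2}{2 V} = 2 \frac{1}{2 V} = \frac{1}{V}$)
$E{\left(M,U \right)} = M \left(2 + M\right)$ ($E{\left(M,U \right)} = \left(M + 2\right) M = \left(2 + M\right) M = M \left(2 + M\right)$)
$x{\left(O,g \right)} = 0$ ($x{\left(O,g \right)} = 0 \left(2 + 0\right) = 0 \cdot 2 = 0$)
$y{\left(H \right)} = 68 + H$ ($y{\left(H \right)} = H + 68 = 68 + H$)
$\frac{1}{75655 + y{\left(x{\left(I{\left(s \right)},6 \right)} \right)}} = \frac{1}{75655 + \left(68 + 0\right)} = \frac{1}{75655 + 68} = \frac{1}{75723}$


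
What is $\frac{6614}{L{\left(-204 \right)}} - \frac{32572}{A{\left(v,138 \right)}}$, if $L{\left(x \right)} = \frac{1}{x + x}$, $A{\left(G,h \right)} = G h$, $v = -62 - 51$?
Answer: $- \frac{21040281778}{7797} \approx -2.6985 \cdot 10^{6}$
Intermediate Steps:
$v = -113$
$L{\left(x \right)} = \frac{1}{2 x}$
$\frac{6614}{L{\left(-204 \right)}} - \frac{32572}{A{\left(v,138 \right)}} = \frac{6614}{\frac{1}{2} \frac{1}{-204}} - \frac{32572}{\left(-113\right) 138} = \frac{6614}{\frac{1}{2} \left(- \frac{1}{204}\right)} - \frac{32572}{-15594} = \frac{6614}{- \frac{1}{408}} - - \frac{16286}{7797} = 6614 \left(-408\right) + \frac{16286}{7797} = -2698512 + \frac{16286}{7797} = - \frac{21040281778}{7797}$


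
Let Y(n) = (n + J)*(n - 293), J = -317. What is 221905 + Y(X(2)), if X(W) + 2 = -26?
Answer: 332650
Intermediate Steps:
X(W) = -28 (X(W) = -2 - 26 = -28)
Y(n) = (-317 + n)*(-293 + n) (Y(n) = (n - 317)*(n - 293) = (-317 + n)*(-293 + n))
221905 + Y(X(2)) = 221905 + (92881 + (-28)² - 610*(-28)) = 221905 + (92881 + 784 + 17080) = 221905 + 110745 = 332650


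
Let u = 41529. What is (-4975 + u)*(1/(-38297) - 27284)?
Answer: -5456443512478/5471 ≈ -9.9734e+8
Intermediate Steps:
(-4975 + u)*(1/(-38297) - 27284) = (-4975 + 41529)*(1/(-38297) - 27284) = 36554*(-1/38297 - 27284) = 36554*(-1044895349/38297) = -5456443512478/5471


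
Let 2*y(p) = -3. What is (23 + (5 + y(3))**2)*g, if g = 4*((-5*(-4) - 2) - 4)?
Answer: 1974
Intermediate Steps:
y(p) = -3/2 (y(p) = (1/2)*(-3) = -3/2)
g = 56 (g = 4*((20 - 2) - 4) = 4*(18 - 4) = 4*14 = 56)
(23 + (5 + y(3))**2)*g = (23 + (5 - 3/2)**2)*56 = (23 + (7/2)**2)*56 = (23 + 49/4)*56 = (141/4)*56 = 1974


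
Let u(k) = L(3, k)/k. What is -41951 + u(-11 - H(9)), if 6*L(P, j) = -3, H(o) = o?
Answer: -1678039/40 ≈ -41951.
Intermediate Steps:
L(P, j) = -1/2 (L(P, j) = (1/6)*(-3) = -1/2)
u(k) = -1/(2*k)
-41951 + u(-11 - H(9)) = -41951 - 1/(2*(-11 - 1*9)) = -41951 - 1/(2*(-11 - 9)) = -41951 - 1/2/(-20) = -41951 - 1/2*(-1/20) = -41951 + 1/40 = -1678039/40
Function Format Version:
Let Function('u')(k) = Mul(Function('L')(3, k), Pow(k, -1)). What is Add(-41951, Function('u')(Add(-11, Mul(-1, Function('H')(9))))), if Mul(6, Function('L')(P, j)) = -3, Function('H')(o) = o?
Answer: Rational(-1678039, 40) ≈ -41951.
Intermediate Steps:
Function('L')(P, j) = Rational(-1, 2) (Function('L')(P, j) = Mul(Rational(1, 6), -3) = Rational(-1, 2))
Function('u')(k) = Mul(Rational(-1, 2), Pow(k, -1))
Add(-41951, Function('u')(Add(-11, Mul(-1, Function('H')(9))))) = Add(-41951, Mul(Rational(-1, 2), Pow(Add(-11, Mul(-1, 9)), -1))) = Add(-41951, Mul(Rational(-1, 2), Pow(Add(-11, -9), -1))) = Add(-41951, Mul(Rational(-1, 2), Pow(-20, -1))) = Add(-41951, Mul(Rational(-1, 2), Rational(-1, 20))) = Add(-41951, Rational(1, 40)) = Rational(-1678039, 40)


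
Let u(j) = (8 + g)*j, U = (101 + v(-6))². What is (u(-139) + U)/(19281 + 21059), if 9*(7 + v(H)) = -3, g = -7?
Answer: 7771/36306 ≈ 0.21404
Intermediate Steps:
v(H) = -22/3 (v(H) = -7 + (⅑)*(-3) = -7 - ⅓ = -22/3)
U = 78961/9 (U = (101 - 22/3)² = (281/3)² = 78961/9 ≈ 8773.4)
u(j) = j (u(j) = (8 - 7)*j = 1*j = j)
(u(-139) + U)/(19281 + 21059) = (-139 + 78961/9)/(19281 + 21059) = (77710/9)/40340 = (77710/9)*(1/40340) = 7771/36306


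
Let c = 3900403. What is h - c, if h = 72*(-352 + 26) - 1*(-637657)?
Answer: -3286218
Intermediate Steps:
h = 614185 (h = 72*(-326) + 637657 = -23472 + 637657 = 614185)
h - c = 614185 - 1*3900403 = 614185 - 3900403 = -3286218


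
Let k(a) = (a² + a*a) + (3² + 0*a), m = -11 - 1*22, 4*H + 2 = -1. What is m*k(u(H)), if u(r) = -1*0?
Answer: -297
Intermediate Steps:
H = -¾ (H = -½ + (¼)*(-1) = -½ - ¼ = -¾ ≈ -0.75000)
u(r) = 0
m = -33 (m = -11 - 22 = -33)
k(a) = 9 + 2*a² (k(a) = (a² + a²) + (9 + 0) = 2*a² + 9 = 9 + 2*a²)
m*k(u(H)) = -33*(9 + 2*0²) = -33*(9 + 2*0) = -33*(9 + 0) = -33*9 = -297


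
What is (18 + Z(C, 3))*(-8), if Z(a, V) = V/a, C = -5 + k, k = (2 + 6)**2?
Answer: -8520/59 ≈ -144.41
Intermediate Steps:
k = 64 (k = 8**2 = 64)
C = 59 (C = -5 + 64 = 59)
(18 + Z(C, 3))*(-8) = (18 + 3/59)*(-8) = (1065/59)*(-8) = -8520/59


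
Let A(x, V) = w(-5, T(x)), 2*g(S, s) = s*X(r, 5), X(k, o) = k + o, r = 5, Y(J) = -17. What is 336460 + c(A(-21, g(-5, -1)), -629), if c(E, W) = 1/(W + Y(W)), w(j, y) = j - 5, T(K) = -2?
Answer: 217353159/646 ≈ 3.3646e+5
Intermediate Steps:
w(j, y) = -5 + j
g(S, s) = 5*s (g(S, s) = (s*(5 + 5))/2 = (s*10)/2 = (10*s)/2 = 5*s)
A(x, V) = -10 (A(x, V) = -5 - 5 = -10)
c(E, W) = 1/(-17 + W) (c(E, W) = 1/(W - 17) = 1/(-17 + W))
336460 + c(A(-21, g(-5, -1)), -629) = 336460 + 1/(-17 - 629) = 336460 + 1/(-646) = 336460 - 1/646 = 217353159/646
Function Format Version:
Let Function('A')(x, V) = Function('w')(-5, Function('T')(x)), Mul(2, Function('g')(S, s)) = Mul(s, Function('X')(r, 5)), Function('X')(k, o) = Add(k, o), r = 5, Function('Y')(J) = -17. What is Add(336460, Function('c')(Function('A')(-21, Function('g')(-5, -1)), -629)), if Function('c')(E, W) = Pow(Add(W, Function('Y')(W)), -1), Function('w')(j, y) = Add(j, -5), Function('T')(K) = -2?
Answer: Rational(217353159, 646) ≈ 3.3646e+5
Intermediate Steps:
Function('w')(j, y) = Add(-5, j)
Function('g')(S, s) = Mul(5, s) (Function('g')(S, s) = Mul(Rational(1, 2), Mul(s, Add(5, 5))) = Mul(Rational(1, 2), Mul(s, 10)) = Mul(Rational(1, 2), Mul(10, s)) = Mul(5, s))
Function('A')(x, V) = -10 (Function('A')(x, V) = Add(-5, -5) = -10)
Function('c')(E, W) = Pow(Add(-17, W), -1) (Function('c')(E, W) = Pow(Add(W, -17), -1) = Pow(Add(-17, W), -1))
Add(336460, Function('c')(Function('A')(-21, Function('g')(-5, -1)), -629)) = Add(336460, Pow(Add(-17, -629), -1)) = Add(336460, Pow(-646, -1)) = Add(336460, Rational(-1, 646)) = Rational(217353159, 646)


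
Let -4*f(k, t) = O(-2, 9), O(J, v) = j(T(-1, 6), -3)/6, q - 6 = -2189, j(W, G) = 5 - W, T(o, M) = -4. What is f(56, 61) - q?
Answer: 17461/8 ≈ 2182.6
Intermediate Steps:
q = -2183 (q = 6 - 2189 = -2183)
O(J, v) = 3/2 (O(J, v) = (5 - 1*(-4))/6 = (5 + 4)*(⅙) = 9*(⅙) = 3/2)
f(k, t) = -3/8 (f(k, t) = -¼*3/2 = -3/8)
f(56, 61) - q = -3/8 - 1*(-2183) = -3/8 + 2183 = 17461/8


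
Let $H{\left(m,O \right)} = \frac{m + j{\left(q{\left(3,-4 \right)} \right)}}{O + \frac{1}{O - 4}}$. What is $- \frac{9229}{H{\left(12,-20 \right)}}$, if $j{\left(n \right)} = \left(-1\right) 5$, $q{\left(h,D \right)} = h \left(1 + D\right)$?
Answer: $\frac{4439149}{168} \approx 26424.0$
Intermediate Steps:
$j{\left(n \right)} = -5$
$H{\left(m,O \right)} = \frac{-5 + m}{O + \frac{1}{-4 + O}}$ ($H{\left(m,O \right)} = \frac{m - 5}{O + \frac{1}{O - 4}} = \frac{-5 + m}{O + \frac{1}{-4 + O}}$)
$- \frac{9229}{H{\left(12,-20 \right)}} = - \frac{9229}{\frac{1}{1 + \left(-20\right)^{2} - -80} \left(20 - -100 - 48 - 240\right)} = - \frac{9229}{\frac{1}{1 + 400 + 80} \left(20 + 100 - 48 - 240\right)} = - \frac{9229}{\frac{1}{481} \left(-168\right)} = - \frac{9229}{- \frac{168}{481}} = \left(-9229\right) \left(- \frac{481}{168}\right) = \frac{4439149}{168}$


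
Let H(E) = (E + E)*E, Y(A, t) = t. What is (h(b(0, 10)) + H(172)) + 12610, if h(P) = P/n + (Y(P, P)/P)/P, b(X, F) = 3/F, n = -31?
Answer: 66756631/930 ≈ 71781.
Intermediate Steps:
H(E) = 2*E**2 (H(E) = (2*E)*E = 2*E**2)
h(P) = 1/P - P/31 (h(P) = P/(-31) + (P/P)/P = P*(-1/31) + 1/P = -P/31 + 1/P = 1/P - P/31)
(h(b(0, 10)) + H(172)) + 12610 = ((1/(3/10) - 3/(31*10)) + 2*172**2) + 12610 = ((1/(3*(1/10)) - 3/(31*10)) + 2*29584) + 12610 = ((1/(3/10) - 1/31*3/10) + 59168) + 12610 = ((10/3 - 3/310) + 59168) + 12610 = (3091/930 + 59168) + 12610 = 55029331/930 + 12610 = 66756631/930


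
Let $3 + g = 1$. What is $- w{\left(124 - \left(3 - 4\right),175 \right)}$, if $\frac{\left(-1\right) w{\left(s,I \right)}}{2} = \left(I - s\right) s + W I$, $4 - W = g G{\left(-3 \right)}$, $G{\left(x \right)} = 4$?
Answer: $16700$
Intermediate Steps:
$g = -2$ ($g = -3 + 1 = -2$)
$W = 12$ ($W = 4 - \left(-2\right) 4 = 4 - -8 = 4 + 8 = 12$)
$w{\left(s,I \right)} = - 24 I - 2 s \left(I - s\right)$ ($w{\left(s,I \right)} = - 2 \left(\left(I - s\right) s + 12 I\right) = - 2 \left(s \left(I - s\right) + 12 I\right) = - 2 \left(12 I + s \left(I - s\right)\right) = - 24 I - 2 s \left(I - s\right)$)
$- w{\left(124 - \left(3 - 4\right),175 \right)} = - (\left(-24\right) 175 + 2 \left(124 - \left(3 - 4\right)\right)^{2} - 350 \left(124 - \left(3 - 4\right)\right)) = - (-4200 + 2 \left(124 - -1\right)^{2} - 350 \left(124 - -1\right)) = - (-4200 + 2 \left(124 + 1\right)^{2} - 350 \left(124 + 1\right)) = - (-4200 + 2 \cdot 125^{2} - 350 \cdot 125) = - (-4200 + 2 \cdot 15625 - 43750) = - (-4200 + 31250 - 43750) = \left(-1\right) \left(-16700\right) = 16700$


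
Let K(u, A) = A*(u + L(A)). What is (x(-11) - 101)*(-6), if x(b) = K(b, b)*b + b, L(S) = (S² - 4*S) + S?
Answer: -103146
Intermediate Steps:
L(S) = S² - 3*S
K(u, A) = A*(u + A*(-3 + A))
x(b) = b + b²*(b + b*(-3 + b)) (x(b) = (b*(b + b*(-3 + b)))*b + b = b²*(b + b*(-3 + b)) + b = b + b²*(b + b*(-3 + b)))
(x(-11) - 101)*(-6) = (-11*(1 + (-11)²*(-2 - 11)) - 101)*(-6) = (-11*(1 + 121*(-13)) - 101)*(-6) = (-11*(1 - 1573) - 101)*(-6) = (-11*(-1572) - 101)*(-6) = (17292 - 101)*(-6) = 17191*(-6) = -103146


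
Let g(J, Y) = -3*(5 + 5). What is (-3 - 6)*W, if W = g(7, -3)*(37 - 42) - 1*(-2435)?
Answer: -23265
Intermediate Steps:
g(J, Y) = -30 (g(J, Y) = -3*10 = -30)
W = 2585 (W = -30*(37 - 42) - 1*(-2435) = -30*(-5) + 2435 = 150 + 2435 = 2585)
(-3 - 6)*W = (-3 - 6)*2585 = -9*2585 = -23265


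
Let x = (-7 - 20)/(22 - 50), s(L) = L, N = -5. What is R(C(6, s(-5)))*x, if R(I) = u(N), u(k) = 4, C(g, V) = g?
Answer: 27/7 ≈ 3.8571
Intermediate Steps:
R(I) = 4
x = 27/28 (x = -27/(-28) = -27*(-1/28) = 27/28 ≈ 0.96429)
R(C(6, s(-5)))*x = 4*(27/28) = 27/7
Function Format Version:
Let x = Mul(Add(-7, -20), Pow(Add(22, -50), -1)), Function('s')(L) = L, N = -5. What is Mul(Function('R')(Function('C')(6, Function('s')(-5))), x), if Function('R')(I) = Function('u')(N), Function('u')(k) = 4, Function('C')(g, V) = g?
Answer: Rational(27, 7) ≈ 3.8571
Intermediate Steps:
Function('R')(I) = 4
x = Rational(27, 28) (x = Mul(-27, Pow(-28, -1)) = Mul(-27, Rational(-1, 28)) = Rational(27, 28) ≈ 0.96429)
Mul(Function('R')(Function('C')(6, Function('s')(-5))), x) = Mul(4, Rational(27, 28)) = Rational(27, 7)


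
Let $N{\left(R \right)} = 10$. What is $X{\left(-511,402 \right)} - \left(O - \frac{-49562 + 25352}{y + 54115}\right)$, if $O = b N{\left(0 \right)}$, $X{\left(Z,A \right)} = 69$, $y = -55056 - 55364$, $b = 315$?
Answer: $- \frac{34690299}{11261} \approx -3080.6$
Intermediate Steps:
$y = -110420$ ($y = -55056 - 55364 = -110420$)
$O = 3150$ ($O = 315 \cdot 10 = 3150$)
$X{\left(-511,402 \right)} - \left(O - \frac{-49562 + 25352}{y + 54115}\right) = 69 - \left(3150 - \frac{-49562 + 25352}{-110420 + 54115}\right) = 69 - \left(3150 - - \frac{24210}{-56305}\right) = 69 - \left(3150 - \left(-24210\right) \left(- \frac{1}{56305}\right)\right) = 69 - \left(3150 - \frac{4842}{11261}\right) = 69 - \frac{35467308}{11261} = - \frac{34690299}{11261}$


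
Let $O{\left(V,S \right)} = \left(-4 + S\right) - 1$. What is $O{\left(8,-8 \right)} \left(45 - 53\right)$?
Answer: $104$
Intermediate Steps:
$O{\left(V,S \right)} = -5 + S$
$O{\left(8,-8 \right)} \left(45 - 53\right) = \left(-5 - 8\right) \left(45 - 53\right) = \left(-13\right) \left(-8\right) = 104$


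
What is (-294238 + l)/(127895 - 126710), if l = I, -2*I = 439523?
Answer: -1027999/2370 ≈ -433.75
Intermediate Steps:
I = -439523/2 (I = -½*439523 = -439523/2 ≈ -2.1976e+5)
l = -439523/2 ≈ -2.1976e+5
(-294238 + l)/(127895 - 126710) = (-294238 - 439523/2)/(127895 - 126710) = -1027999/2/1185 = -1027999/2*1/1185 = -1027999/2370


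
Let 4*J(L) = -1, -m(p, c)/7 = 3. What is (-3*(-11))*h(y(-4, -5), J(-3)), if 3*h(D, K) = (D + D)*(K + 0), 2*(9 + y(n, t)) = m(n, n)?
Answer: 429/4 ≈ 107.25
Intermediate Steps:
m(p, c) = -21 (m(p, c) = -7*3 = -21)
y(n, t) = -39/2 (y(n, t) = -9 + (1/2)*(-21) = -9 - 21/2 = -39/2)
J(L) = -1/4 (J(L) = (1/4)*(-1) = -1/4)
h(D, K) = 2*D*K/3 (h(D, K) = ((D + D)*(K + 0))/3 = ((2*D)*K)/3 = (2*D*K)/3 = 2*D*K/3)
(-3*(-11))*h(y(-4, -5), J(-3)) = (-3*(-11))*((2/3)*(-39/2)*(-1/4)) = 33*(13/4) = 429/4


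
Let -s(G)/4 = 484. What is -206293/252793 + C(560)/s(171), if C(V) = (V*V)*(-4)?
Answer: 19794009747/30587953 ≈ 647.12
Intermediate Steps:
s(G) = -1936 (s(G) = -4*484 = -1936)
C(V) = -4*V² (C(V) = V²*(-4) = -4*V²)
-206293/252793 + C(560)/s(171) = -206293/252793 - 4*560²/(-1936) = -206293*1/252793 - 4*313600*(-1/1936) = -206293/252793 - 1254400*(-1/1936) = -206293/252793 + 78400/121 = 19794009747/30587953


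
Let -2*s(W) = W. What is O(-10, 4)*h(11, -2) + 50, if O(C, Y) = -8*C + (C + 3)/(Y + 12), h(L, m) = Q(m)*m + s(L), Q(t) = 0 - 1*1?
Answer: -7311/32 ≈ -228.47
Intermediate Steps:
Q(t) = -1 (Q(t) = 0 - 1 = -1)
s(W) = -W/2
h(L, m) = -m - L/2
O(C, Y) = -8*C + (3 + C)/(12 + Y)
O(-10, 4)*h(11, -2) + 50 = ((3 - 95*(-10) - 8*(-10)*4)/(12 + 4))*(-1*(-2) - ½*11) + 50 = ((3 + 950 + 320)/16)*(2 - 11/2) + 50 = ((1/16)*1273)*(-7/2) + 50 = (1273/16)*(-7/2) + 50 = -8911/32 + 50 = -7311/32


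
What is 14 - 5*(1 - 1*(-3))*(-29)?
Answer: 594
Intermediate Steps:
14 - 5*(1 - 1*(-3))*(-29) = 14 - 5*(1 + 3)*(-29) = 14 - 5*4*(-29) = 14 - 20*(-29) = 14 + 580 = 594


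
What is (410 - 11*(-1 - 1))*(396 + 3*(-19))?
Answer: 146448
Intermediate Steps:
(410 - 11*(-1 - 1))*(396 + 3*(-19)) = (410 - 11*(-2))*(396 - 57) = (410 + 22)*339 = 432*339 = 146448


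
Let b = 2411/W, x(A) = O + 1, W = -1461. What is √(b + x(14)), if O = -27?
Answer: I*√59020017/1461 ≈ 5.2583*I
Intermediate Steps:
x(A) = -26 (x(A) = -27 + 1 = -26)
b = -2411/1461 (b = 2411/(-1461) = 2411*(-1/1461) = -2411/1461 ≈ -1.6502)
√(b + x(14)) = √(-2411/1461 - 26) = √(-40397/1461) = I*√59020017/1461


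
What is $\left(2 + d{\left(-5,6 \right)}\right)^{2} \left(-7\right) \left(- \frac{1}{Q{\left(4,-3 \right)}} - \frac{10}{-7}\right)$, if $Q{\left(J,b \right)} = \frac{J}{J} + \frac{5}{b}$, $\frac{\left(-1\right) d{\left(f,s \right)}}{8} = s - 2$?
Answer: $-18450$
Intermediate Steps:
$d{\left(f,s \right)} = 16 - 8 s$ ($d{\left(f,s \right)} = - 8 \left(s - 2\right) = - 8 \left(-2 + s\right) = 16 - 8 s$)
$Q{\left(J,b \right)} = 1 + \frac{5}{b}$
$\left(2 + d{\left(-5,6 \right)}\right)^{2} \left(-7\right) \left(- \frac{1}{Q{\left(4,-3 \right)}} - \frac{10}{-7}\right) = \left(2 + \left(16 - 48\right)\right)^{2} \left(-7\right) \left(- \frac{1}{\frac{1}{-3} \left(5 - 3\right)} - \frac{10}{-7}\right) = \left(2 + \left(16 - 48\right)\right)^{2} \left(-7\right) \left(- \frac{1}{\left(- \frac{1}{3}\right) 2} - - \frac{10}{7}\right) = \left(2 - 32\right)^{2} \left(-7\right) \left(- \frac{1}{- \frac{2}{3}} + \frac{10}{7}\right) = \left(-30\right)^{2} \left(-7\right) \left(\left(-1\right) \left(- \frac{3}{2}\right) + \frac{10}{7}\right) = 900 \left(-7\right) \left(\frac{3}{2} + \frac{10}{7}\right) = \left(-6300\right) \frac{41}{14} = -18450$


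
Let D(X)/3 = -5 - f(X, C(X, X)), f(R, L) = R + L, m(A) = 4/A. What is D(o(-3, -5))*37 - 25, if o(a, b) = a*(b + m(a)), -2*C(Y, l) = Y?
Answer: -3269/2 ≈ -1634.5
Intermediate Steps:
C(Y, l) = -Y/2
f(R, L) = L + R
o(a, b) = a*(b + 4/a)
D(X) = -15 - 3*X/2 (D(X) = 3*(-5 - (-X/2 + X)) = 3*(-5 - X/2) = -15 - 3*X/2)
D(o(-3, -5))*37 - 25 = (-15 - 3*(4 - 3*(-5))/2)*37 - 25 = (-15 - 3*(4 + 15)/2)*37 - 25 = (-15 - 3/2*19)*37 - 25 = (-15 - 57/2)*37 - 25 = -87/2*37 - 25 = -3219/2 - 25 = -3269/2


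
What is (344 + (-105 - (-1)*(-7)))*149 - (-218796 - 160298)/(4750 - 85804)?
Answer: 1400747789/40527 ≈ 34563.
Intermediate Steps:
(344 + (-105 - (-1)*(-7)))*149 - (-218796 - 160298)/(4750 - 85804) = (344 + (-105 - 1*7))*149 - (-379094)/(-81054) = (344 + (-105 - 7))*149 - (-379094)*(-1)/81054 = (344 - 112)*149 - 1*189547/40527 = 232*149 - 189547/40527 = 34568 - 189547/40527 = 1400747789/40527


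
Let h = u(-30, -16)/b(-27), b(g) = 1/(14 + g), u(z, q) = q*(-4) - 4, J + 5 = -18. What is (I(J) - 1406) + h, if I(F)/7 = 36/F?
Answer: -50530/23 ≈ -2197.0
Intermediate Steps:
J = -23 (J = -5 - 18 = -23)
I(F) = 252/F (I(F) = 7*(36/F) = 252/F)
u(z, q) = -4 - 4*q (u(z, q) = -4*q - 4 = -4 - 4*q)
h = -780 (h = (-4 - 4*(-16))/(1/(14 - 27)) = (-4 + 64)/(1/(-13)) = 60/(-1/13) = 60*(-13) = -780)
(I(J) - 1406) + h = (252/(-23) - 1406) - 780 = (252*(-1/23) - 1406) - 780 = (-252/23 - 1406) - 780 = -32590/23 - 780 = -50530/23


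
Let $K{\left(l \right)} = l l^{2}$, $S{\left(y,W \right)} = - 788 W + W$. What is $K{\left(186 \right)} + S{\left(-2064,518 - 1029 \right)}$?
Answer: $6837013$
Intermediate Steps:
$S{\left(y,W \right)} = - 787 W$
$K{\left(l \right)} = l^{3}$
$K{\left(186 \right)} + S{\left(-2064,518 - 1029 \right)} = 186^{3} - 787 \left(518 - 1029\right) = 6434856 - -402157 = 6434856 + 402157 = 6837013$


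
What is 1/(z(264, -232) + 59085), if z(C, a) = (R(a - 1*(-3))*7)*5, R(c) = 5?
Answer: 1/59260 ≈ 1.6875e-5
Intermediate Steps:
z(C, a) = 175 (z(C, a) = (5*7)*5 = 35*5 = 175)
1/(z(264, -232) + 59085) = 1/(175 + 59085) = 1/59260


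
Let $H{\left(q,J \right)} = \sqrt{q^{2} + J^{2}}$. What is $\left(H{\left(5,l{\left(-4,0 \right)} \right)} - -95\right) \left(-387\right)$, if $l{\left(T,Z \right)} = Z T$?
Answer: $-38700$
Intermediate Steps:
$l{\left(T,Z \right)} = T Z$
$H{\left(q,J \right)} = \sqrt{J^{2} + q^{2}}$
$\left(H{\left(5,l{\left(-4,0 \right)} \right)} - -95\right) \left(-387\right) = \left(\sqrt{\left(\left(-4\right) 0\right)^{2} + 5^{2}} - -95\right) \left(-387\right) = \left(\sqrt{0^{2} + 25} + 95\right) \left(-387\right) = \left(\sqrt{0 + 25} + 95\right) \left(-387\right) = \left(\sqrt{25} + 95\right) \left(-387\right) = \left(5 + 95\right) \left(-387\right) = 100 \left(-387\right) = -38700$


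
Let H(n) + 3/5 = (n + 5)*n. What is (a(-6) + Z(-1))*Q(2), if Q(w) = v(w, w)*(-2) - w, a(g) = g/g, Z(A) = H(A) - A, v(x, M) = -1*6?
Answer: -26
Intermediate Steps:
v(x, M) = -6
H(n) = -⅗ + n*(5 + n) (H(n) = -⅗ + (n + 5)*n = -⅗ + (5 + n)*n = -⅗ + n*(5 + n))
Z(A) = -⅗ + A² + 4*A (Z(A) = (-⅗ + A² + 5*A) - A = -⅗ + A² + 4*A)
a(g) = 1
Q(w) = 12 - w (Q(w) = -6*(-2) - w = 12 - w)
(a(-6) + Z(-1))*Q(2) = (1 + (-⅗ + (-1)² + 4*(-1)))*(12 - 1*2) = (1 + (-⅗ + 1 - 4))*(12 - 2) = (1 - 18/5)*10 = -13/5*10 = -26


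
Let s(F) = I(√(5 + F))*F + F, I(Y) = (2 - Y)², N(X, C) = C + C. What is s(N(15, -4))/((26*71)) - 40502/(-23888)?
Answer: 18596121/11024312 + 16*I*√3/923 ≈ 1.6868 + 0.030025*I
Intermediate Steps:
N(X, C) = 2*C
s(F) = F + F*(-2 + √(5 + F))² (s(F) = (-2 + √(5 + F))²*F + F = F*(-2 + √(5 + F))² + F = F + F*(-2 + √(5 + F))²)
s(N(15, -4))/((26*71)) - 40502/(-23888) = ((2*(-4))*(1 + (-2 + √(5 + 2*(-4)))²))/((26*71)) - 40502/(-23888) = -8*(1 + (-2 + √(5 - 8))²)/1846 - 40502*(-1/23888) = -8*(1 + (-2 + √(-3))²)*(1/1846) + 20251/11944 = -8*(1 + (-2 + I*√3)²)*(1/1846) + 20251/11944 = (-8 - 8*(-2 + I*√3)²)*(1/1846) + 20251/11944 = (-4/923 - 4*(-2 + I*√3)²/923) + 20251/11944 = 18643897/11024312 - 4*(-2 + I*√3)²/923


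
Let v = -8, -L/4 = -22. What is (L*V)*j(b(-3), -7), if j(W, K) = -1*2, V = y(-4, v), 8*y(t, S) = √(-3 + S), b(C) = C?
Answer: -22*I*√11 ≈ -72.966*I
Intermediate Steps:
L = 88 (L = -4*(-22) = 88)
y(t, S) = √(-3 + S)/8
V = I*√11/8 (V = √(-3 - 8)/8 = √(-11)/8 = (I*√11)/8 = I*√11/8 ≈ 0.41458*I)
j(W, K) = -2
(L*V)*j(b(-3), -7) = (88*(I*√11/8))*(-2) = (11*I*√11)*(-2) = -22*I*√11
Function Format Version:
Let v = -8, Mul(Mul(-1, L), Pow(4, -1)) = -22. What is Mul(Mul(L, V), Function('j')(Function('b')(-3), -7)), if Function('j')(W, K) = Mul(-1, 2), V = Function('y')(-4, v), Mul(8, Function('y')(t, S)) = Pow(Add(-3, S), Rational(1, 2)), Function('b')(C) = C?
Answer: Mul(-22, I, Pow(11, Rational(1, 2))) ≈ Mul(-72.966, I)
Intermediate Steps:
L = 88 (L = Mul(-4, -22) = 88)
Function('y')(t, S) = Mul(Rational(1, 8), Pow(Add(-3, S), Rational(1, 2)))
V = Mul(Rational(1, 8), I, Pow(11, Rational(1, 2))) (V = Mul(Rational(1, 8), Pow(Add(-3, -8), Rational(1, 2))) = Mul(Rational(1, 8), Pow(-11, Rational(1, 2))) = Mul(Rational(1, 8), Mul(I, Pow(11, Rational(1, 2)))) = Mul(Rational(1, 8), I, Pow(11, Rational(1, 2))) ≈ Mul(0.41458, I))
Function('j')(W, K) = -2
Mul(Mul(L, V), Function('j')(Function('b')(-3), -7)) = Mul(Mul(88, Mul(Rational(1, 8), I, Pow(11, Rational(1, 2)))), -2) = Mul(Mul(11, I, Pow(11, Rational(1, 2))), -2) = Mul(-22, I, Pow(11, Rational(1, 2)))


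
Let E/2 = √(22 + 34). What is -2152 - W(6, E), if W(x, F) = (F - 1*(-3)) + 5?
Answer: -2160 - 4*√14 ≈ -2175.0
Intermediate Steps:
E = 4*√14 (E = 2*√(22 + 34) = 2*√56 = 2*(2*√14) = 4*√14 ≈ 14.967)
W(x, F) = 8 + F (W(x, F) = (F + 3) + 5 = (3 + F) + 5 = 8 + F)
-2152 - W(6, E) = -2152 - (8 + 4*√14) = -2152 + (-8 - 4*√14) = -2160 - 4*√14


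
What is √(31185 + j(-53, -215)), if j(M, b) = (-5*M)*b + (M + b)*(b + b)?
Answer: 5*√3578 ≈ 299.08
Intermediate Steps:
j(M, b) = -5*M*b + 2*b*(M + b) (j(M, b) = -5*M*b + (M + b)*(2*b) = -5*M*b + 2*b*(M + b))
√(31185 + j(-53, -215)) = √(31185 - 215*(-3*(-53) + 2*(-215))) = √(31185 - 215*(159 - 430)) = √(31185 - 215*(-271)) = √(31185 + 58265) = √89450 = 5*√3578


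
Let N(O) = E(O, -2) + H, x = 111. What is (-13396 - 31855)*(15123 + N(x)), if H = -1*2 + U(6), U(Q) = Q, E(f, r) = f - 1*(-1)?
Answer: -689579989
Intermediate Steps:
E(f, r) = 1 + f (E(f, r) = f + 1 = 1 + f)
H = 4 (H = -1*2 + 6 = -2 + 6 = 4)
N(O) = 5 + O (N(O) = (1 + O) + 4 = 5 + O)
(-13396 - 31855)*(15123 + N(x)) = (-13396 - 31855)*(15123 + (5 + 111)) = -45251*(15123 + 116) = -45251*15239 = -689579989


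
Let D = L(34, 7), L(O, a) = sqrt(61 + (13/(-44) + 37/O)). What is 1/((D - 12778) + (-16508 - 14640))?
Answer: -10952216/481087024609 - 2*sqrt(8643327)/1443261073827 ≈ -2.2770e-5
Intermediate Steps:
L(O, a) = sqrt(2671/44 + 37/O) (L(O, a) = sqrt(61 + (13*(-1/44) + 37/O)) = sqrt(61 + (-13/44 + 37/O)) = sqrt(2671/44 + 37/O))
D = sqrt(8643327)/374 (D = sqrt(29381 + 17908/34)/22 = sqrt(29381 + 17908*(1/34))/22 = sqrt(29381 + 8954/17)/22 = sqrt(508431/17)/22 = (sqrt(8643327)/17)/22 = sqrt(8643327)/374 ≈ 7.8608)
1/((D - 12778) + (-16508 - 14640)) = 1/((sqrt(8643327)/374 - 12778) + (-16508 - 14640)) = 1/((-12778 + sqrt(8643327)/374) - 31148) = 1/(-43926 + sqrt(8643327)/374)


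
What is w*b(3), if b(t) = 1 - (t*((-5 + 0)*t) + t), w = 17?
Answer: 731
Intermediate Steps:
b(t) = 1 - t + 5*t**2 (b(t) = 1 - (t*(-5*t) + t) = 1 - (-5*t**2 + t) = 1 - (t - 5*t**2) = 1 + (-t + 5*t**2) = 1 - t + 5*t**2)
w*b(3) = 17*(1 - 1*3 + 5*3**2) = 17*(1 - 3 + 5*9) = 17*(1 - 3 + 45) = 17*43 = 731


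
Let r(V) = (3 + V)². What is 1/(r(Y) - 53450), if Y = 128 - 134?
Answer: -1/53441 ≈ -1.8712e-5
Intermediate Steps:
Y = -6
1/(r(Y) - 53450) = 1/((3 - 6)² - 53450) = 1/((-3)² - 53450) = 1/(9 - 53450) = 1/(-53441) = -1/53441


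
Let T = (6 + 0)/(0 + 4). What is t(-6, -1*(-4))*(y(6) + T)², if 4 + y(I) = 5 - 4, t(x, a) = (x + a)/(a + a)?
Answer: -9/16 ≈ -0.56250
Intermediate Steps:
t(x, a) = (a + x)/(2*a) (t(x, a) = (a + x)/((2*a)) = (a + x)*(1/(2*a)) = (a + x)/(2*a))
y(I) = -3 (y(I) = -4 + (5 - 4) = -4 + 1 = -3)
T = 3/2 (T = 6/4 = 6*(¼) = 3/2 ≈ 1.5000)
t(-6, -1*(-4))*(y(6) + T)² = ((-1*(-4) - 6)/(2*((-1*(-4)))))*(-3 + 3/2)² = ((½)*(4 - 6)/4)*(-3/2)² = ((½)*(¼)*(-2))*(9/4) = -¼*9/4 = -9/16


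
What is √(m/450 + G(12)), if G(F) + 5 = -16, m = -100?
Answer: I*√191/3 ≈ 4.6068*I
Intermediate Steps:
G(F) = -21 (G(F) = -5 - 16 = -21)
√(m/450 + G(12)) = √(-100/450 - 21) = √(-100*1/450 - 21) = √(-2/9 - 21) = √(-191/9) = I*√191/3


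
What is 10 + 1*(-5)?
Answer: 5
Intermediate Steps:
10 + 1*(-5) = 10 - 5 = 5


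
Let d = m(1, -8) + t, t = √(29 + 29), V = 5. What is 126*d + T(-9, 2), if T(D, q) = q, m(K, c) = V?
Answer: 632 + 126*√58 ≈ 1591.6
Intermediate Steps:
m(K, c) = 5
t = √58 ≈ 7.6158
d = 5 + √58 ≈ 12.616
126*d + T(-9, 2) = 126*(5 + √58) + 2 = (630 + 126*√58) + 2 = 632 + 126*√58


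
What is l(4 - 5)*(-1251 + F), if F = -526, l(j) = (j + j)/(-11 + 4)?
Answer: -3554/7 ≈ -507.71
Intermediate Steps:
l(j) = -2*j/7 (l(j) = (2*j)/(-7) = (2*j)*(-⅐) = -2*j/7)
l(4 - 5)*(-1251 + F) = (-2*(4 - 5)/7)*(-1251 - 526) = -2/7*(-1)*(-1777) = (2/7)*(-1777) = -3554/7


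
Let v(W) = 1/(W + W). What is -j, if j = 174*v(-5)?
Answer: 87/5 ≈ 17.400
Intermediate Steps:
v(W) = 1/(2*W)
j = -87/5 (j = 174*((1/2)/(-5)) = 174*((1/2)*(-1/5)) = 174*(-1/10) = -87/5 ≈ -17.400)
-j = -1*(-87/5) = 87/5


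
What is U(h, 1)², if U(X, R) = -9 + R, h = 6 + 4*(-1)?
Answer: 64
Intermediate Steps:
h = 2 (h = 6 - 4 = 2)
U(h, 1)² = (-9 + 1)² = (-8)² = 64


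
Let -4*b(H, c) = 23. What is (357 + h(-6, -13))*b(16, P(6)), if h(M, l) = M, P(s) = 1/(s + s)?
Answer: -8073/4 ≈ -2018.3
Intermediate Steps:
P(s) = 1/(2*s)
b(H, c) = -23/4 (b(H, c) = -¼*23 = -23/4)
(357 + h(-6, -13))*b(16, P(6)) = (357 - 6)*(-23/4) = 351*(-23/4) = -8073/4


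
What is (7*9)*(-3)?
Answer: -189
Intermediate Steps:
(7*9)*(-3) = 63*(-3) = -189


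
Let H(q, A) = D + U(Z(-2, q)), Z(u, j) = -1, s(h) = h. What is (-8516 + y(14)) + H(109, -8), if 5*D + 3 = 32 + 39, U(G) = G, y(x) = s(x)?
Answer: -42447/5 ≈ -8489.4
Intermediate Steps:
y(x) = x
D = 68/5 (D = -⅗ + (32 + 39)/5 = -⅗ + (⅕)*71 = -⅗ + 71/5 = 68/5 ≈ 13.600)
H(q, A) = 63/5 (H(q, A) = 68/5 - 1 = 63/5)
(-8516 + y(14)) + H(109, -8) = (-8516 + 14) + 63/5 = -8502 + 63/5 = -42447/5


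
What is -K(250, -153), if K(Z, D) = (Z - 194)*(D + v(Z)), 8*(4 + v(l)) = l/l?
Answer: 8785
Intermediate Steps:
v(l) = -31/8 (v(l) = -4 + (l/l)/8 = -4 + (⅛)*1 = -4 + ⅛ = -31/8)
K(Z, D) = (-194 + Z)*(-31/8 + D) (K(Z, D) = (Z - 194)*(D - 31/8) = (-194 + Z)*(-31/8 + D))
-K(250, -153) = -(3007/4 - 194*(-153) - 31/8*250 - 153*250) = -(3007/4 + 29682 - 3875/4 - 38250) = -1*(-8785) = 8785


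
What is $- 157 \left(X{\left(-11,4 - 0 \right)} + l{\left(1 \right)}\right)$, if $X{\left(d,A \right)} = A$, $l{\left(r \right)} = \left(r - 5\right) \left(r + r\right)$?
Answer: $628$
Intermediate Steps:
$l{\left(r \right)} = 2 r \left(-5 + r\right)$ ($l{\left(r \right)} = \left(-5 + r\right) 2 r = 2 r \left(-5 + r\right)$)
$- 157 \left(X{\left(-11,4 - 0 \right)} + l{\left(1 \right)}\right) = - 157 \left(\left(4 - 0\right) + 2 \cdot 1 \left(-5 + 1\right)\right) = - 157 \left(\left(4 + 0\right) + 2 \cdot 1 \left(-4\right)\right) = - 157 \left(4 - 8\right) = \left(-157\right) \left(-4\right) = 628$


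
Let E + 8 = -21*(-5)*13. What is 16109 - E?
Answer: 14752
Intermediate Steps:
E = 1357 (E = -8 - 21*(-5)*13 = -8 + 105*13 = -8 + 1365 = 1357)
16109 - E = 16109 - 1*1357 = 16109 - 1357 = 14752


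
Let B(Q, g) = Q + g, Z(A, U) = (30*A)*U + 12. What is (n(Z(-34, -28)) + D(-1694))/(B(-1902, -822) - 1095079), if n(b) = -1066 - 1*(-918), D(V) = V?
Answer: 1842/1097803 ≈ 0.0016779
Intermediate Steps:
Z(A, U) = 12 + 30*A*U (Z(A, U) = 30*A*U + 12 = 12 + 30*A*U)
n(b) = -148 (n(b) = -1066 + 918 = -148)
(n(Z(-34, -28)) + D(-1694))/(B(-1902, -822) - 1095079) = (-148 - 1694)/((-1902 - 822) - 1095079) = -1842/(-2724 - 1095079) = -1842/(-1097803) = -1842*(-1/1097803) = 1842/1097803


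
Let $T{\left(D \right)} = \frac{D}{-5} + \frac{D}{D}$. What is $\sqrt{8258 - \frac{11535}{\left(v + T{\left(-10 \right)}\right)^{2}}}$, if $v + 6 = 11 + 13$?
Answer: $\frac{\sqrt{3630243}}{21} \approx 90.729$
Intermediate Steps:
$v = 18$ ($v = -6 + \left(11 + 13\right) = -6 + 24 = 18$)
$T{\left(D \right)} = 1 - \frac{D}{5}$ ($T{\left(D \right)} = D \left(- \frac{1}{5}\right) + 1 = - \frac{D}{5} + 1 = 1 - \frac{D}{5}$)
$\sqrt{8258 - \frac{11535}{\left(v + T{\left(-10 \right)}\right)^{2}}} = \sqrt{8258 - \frac{11535}{\left(18 + \left(1 - -2\right)\right)^{2}}} = \sqrt{8258 - \frac{11535}{\left(18 + \left(1 + 2\right)\right)^{2}}} = \sqrt{8258 - \frac{11535}{\left(18 + 3\right)^{2}}} = \sqrt{8258 - \frac{11535}{21^{2}}} = \sqrt{8258 - \frac{11535}{441}} = \sqrt{8258 - \frac{3845}{147}} = \sqrt{\frac{1210081}{147}} = \frac{\sqrt{3630243}}{21}$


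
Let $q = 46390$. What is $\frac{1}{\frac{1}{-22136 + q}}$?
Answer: $24254$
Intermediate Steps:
$\frac{1}{\frac{1}{-22136 + q}} = \frac{1}{\frac{1}{-22136 + 46390}} = \frac{1}{\frac{1}{24254}} = 24254$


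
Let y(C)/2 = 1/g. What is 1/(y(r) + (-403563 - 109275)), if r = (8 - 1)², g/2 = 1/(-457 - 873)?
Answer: -1/514168 ≈ -1.9449e-6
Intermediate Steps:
g = -1/665 (g = 2/(-457 - 873) = 2/(-1330) = 2*(-1/1330) = -1/665 ≈ -0.0015038)
r = 49 (r = 7² = 49)
y(C) = -1330 (y(C) = 2/(-1/665) = 2*(-665) = -1330)
1/(y(r) + (-403563 - 109275)) = 1/(-1330 + (-403563 - 109275)) = 1/(-1330 - 512838) = 1/(-514168) = -1/514168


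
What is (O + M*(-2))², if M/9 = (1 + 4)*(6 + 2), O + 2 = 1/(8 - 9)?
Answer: 522729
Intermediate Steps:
O = -3 (O = -2 + 1/(8 - 9) = -2 + 1/(-1) = -2 - 1 = -3)
M = 360 (M = 9*((1 + 4)*(6 + 2)) = 9*(5*8) = 9*40 = 360)
(O + M*(-2))² = (-3 + 360*(-2))² = (-3 - 720)² = (-723)² = 522729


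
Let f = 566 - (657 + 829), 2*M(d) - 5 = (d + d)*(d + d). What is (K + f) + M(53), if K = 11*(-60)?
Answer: 8081/2 ≈ 4040.5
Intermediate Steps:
M(d) = 5/2 + 2*d² (M(d) = 5/2 + ((d + d)*(d + d))/2 = 5/2 + ((2*d)*(2*d))/2 = 5/2 + (4*d²)/2 = 5/2 + 2*d²)
f = -920 (f = 566 - 1*1486 = 566 - 1486 = -920)
K = -660
(K + f) + M(53) = (-660 - 920) + (5/2 + 2*53²) = -1580 + (5/2 + 2*2809) = -1580 + (5/2 + 5618) = -1580 + 11241/2 = 8081/2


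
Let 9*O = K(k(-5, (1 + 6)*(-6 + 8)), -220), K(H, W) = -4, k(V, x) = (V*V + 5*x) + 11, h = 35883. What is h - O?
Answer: 322951/9 ≈ 35883.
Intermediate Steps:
k(V, x) = 11 + V² + 5*x (k(V, x) = (V² + 5*x) + 11 = 11 + V² + 5*x)
O = -4/9 (O = (⅑)*(-4) = -4/9 ≈ -0.44444)
h - O = 35883 - 1*(-4/9) = 35883 + 4/9 = 322951/9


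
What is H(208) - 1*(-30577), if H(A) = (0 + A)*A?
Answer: 73841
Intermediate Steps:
H(A) = A**2 (H(A) = A*A = A**2)
H(208) - 1*(-30577) = 208**2 - 1*(-30577) = 43264 + 30577 = 73841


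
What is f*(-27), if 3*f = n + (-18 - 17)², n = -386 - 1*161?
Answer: -6102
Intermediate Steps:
n = -547 (n = -386 - 161 = -547)
f = 226 (f = (-547 + (-18 - 17)²)/3 = (-547 + (-35)²)/3 = (-547 + 1225)/3 = (⅓)*678 = 226)
f*(-27) = 226*(-27) = -6102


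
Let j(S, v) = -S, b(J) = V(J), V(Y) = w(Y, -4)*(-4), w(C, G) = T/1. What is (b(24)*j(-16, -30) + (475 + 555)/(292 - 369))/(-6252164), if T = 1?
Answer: 2979/240708314 ≈ 1.2376e-5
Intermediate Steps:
w(C, G) = 1 (w(C, G) = 1/1 = 1*1 = 1)
V(Y) = -4 (V(Y) = 1*(-4) = -4)
b(J) = -4
(b(24)*j(-16, -30) + (475 + 555)/(292 - 369))/(-6252164) = (-(-4)*(-16) + (475 + 555)/(292 - 369))/(-6252164) = (-4*16 + 1030/(-77))*(-1/6252164) = (-64 + 1030*(-1/77))*(-1/6252164) = (-64 - 1030/77)*(-1/6252164) = -5958/77*(-1/6252164) = 2979/240708314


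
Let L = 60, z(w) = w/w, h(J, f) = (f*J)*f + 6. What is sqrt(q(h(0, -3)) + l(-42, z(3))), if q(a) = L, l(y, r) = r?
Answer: sqrt(61) ≈ 7.8102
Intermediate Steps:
h(J, f) = 6 + J*f**2 (h(J, f) = (J*f)*f + 6 = J*f**2 + 6 = 6 + J*f**2)
z(w) = 1
q(a) = 60
sqrt(q(h(0, -3)) + l(-42, z(3))) = sqrt(60 + 1) = sqrt(61)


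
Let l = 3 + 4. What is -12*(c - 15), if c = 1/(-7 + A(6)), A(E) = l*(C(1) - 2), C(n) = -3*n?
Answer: 1262/7 ≈ 180.29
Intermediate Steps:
l = 7
A(E) = -35 (A(E) = 7*(-3*1 - 2) = 7*(-3 - 2) = 7*(-5) = -35)
c = -1/42 (c = 1/(-7 - 35) = 1/(-42) = -1/42 ≈ -0.023810)
-12*(c - 15) = -12*(-1/42 - 15) = -12*(-631/42) = 1262/7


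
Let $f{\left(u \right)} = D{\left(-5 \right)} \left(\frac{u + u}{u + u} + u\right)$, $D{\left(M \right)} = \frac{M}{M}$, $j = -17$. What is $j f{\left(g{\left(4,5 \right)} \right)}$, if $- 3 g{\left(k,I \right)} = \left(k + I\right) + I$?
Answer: $\frac{187}{3} \approx 62.333$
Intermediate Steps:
$D{\left(M \right)} = 1$
$g{\left(k,I \right)} = - \frac{2 I}{3} - \frac{k}{3}$ ($g{\left(k,I \right)} = - \frac{\left(k + I\right) + I}{3} = - \frac{\left(I + k\right) + I}{3} = - \frac{k + 2 I}{3} = - \frac{2 I}{3} - \frac{k}{3}$)
$f{\left(u \right)} = 1 + u$ ($f{\left(u \right)} = 1 \left(\frac{u + u}{u + u} + u\right) = 1 \left(\frac{2 u}{2 u} + u\right) = 1 \left(2 u \frac{1}{2 u} + u\right) = 1 \left(1 + u\right) = 1 + u$)
$j f{\left(g{\left(4,5 \right)} \right)} = - 17 \left(1 - \frac{14}{3}\right) = \left(-17\right) \left(- \frac{11}{3}\right) = \frac{187}{3}$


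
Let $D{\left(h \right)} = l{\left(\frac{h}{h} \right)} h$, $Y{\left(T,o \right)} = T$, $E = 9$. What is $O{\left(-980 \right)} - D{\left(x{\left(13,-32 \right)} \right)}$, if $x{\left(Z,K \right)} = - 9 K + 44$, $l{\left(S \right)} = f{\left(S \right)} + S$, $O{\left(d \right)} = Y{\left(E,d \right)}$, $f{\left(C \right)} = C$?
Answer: $-655$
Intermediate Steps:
$O{\left(d \right)} = 9$
$l{\left(S \right)} = 2 S$ ($l{\left(S \right)} = S + S = 2 S$)
$x{\left(Z,K \right)} = 44 - 9 K$
$D{\left(h \right)} = 2 h$ ($D{\left(h \right)} = 2 \frac{h}{h} h = 2 \cdot 1 h = 2 h$)
$O{\left(-980 \right)} - D{\left(x{\left(13,-32 \right)} \right)} = 9 - 2 \left(44 - -288\right) = 9 - 2 \left(44 + 288\right) = 9 - 2 \cdot 332 = 9 - 664 = -655$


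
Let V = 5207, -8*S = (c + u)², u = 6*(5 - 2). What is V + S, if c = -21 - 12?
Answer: 41431/8 ≈ 5178.9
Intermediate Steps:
u = 18 (u = 6*3 = 18)
c = -33
S = -225/8 (S = -(-33 + 18)²/8 = -⅛*(-15)² = -⅛*225 = -225/8 ≈ -28.125)
V + S = 5207 - 225/8 = 41431/8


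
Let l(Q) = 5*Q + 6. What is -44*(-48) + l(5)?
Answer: 2143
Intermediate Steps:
l(Q) = 6 + 5*Q
-44*(-48) + l(5) = -44*(-48) + (6 + 5*5) = 2112 + (6 + 25) = 2112 + 31 = 2143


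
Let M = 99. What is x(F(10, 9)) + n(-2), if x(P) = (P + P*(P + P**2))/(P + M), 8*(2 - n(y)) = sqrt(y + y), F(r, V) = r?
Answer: 1328/109 - I/4 ≈ 12.183 - 0.25*I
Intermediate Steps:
n(y) = 2 - sqrt(2)*sqrt(y)/8 (n(y) = 2 - sqrt(y + y)/8 = 2 - sqrt(2)*sqrt(y)/8)
x(P) = (P + P*(P + P**2))/(99 + P) (x(P) = (P + P*(P + P**2))/(P + 99) = (P + P*(P + P**2))/(99 + P))
x(F(10, 9)) + n(-2) = 10*(1 + 10 + 10**2)/(99 + 10) + (2 - sqrt(2)*sqrt(-2)/8) = 10*(1 + 10 + 100)/109 + (2 - sqrt(2)*I*sqrt(2)/8) = 10*(1/109)*111 + (2 - I/4) = 1110/109 + (2 - I/4) = 1328/109 - I/4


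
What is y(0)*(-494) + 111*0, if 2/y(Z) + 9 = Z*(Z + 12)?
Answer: 988/9 ≈ 109.78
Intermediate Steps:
y(Z) = 2/(-9 + Z*(12 + Z)) (y(Z) = 2/(-9 + Z*(Z + 12)) = 2/(-9 + Z*(12 + Z)))
y(0)*(-494) + 111*0 = (2/(-9 + 0² + 12*0))*(-494) + 111*0 = (2/(-9 + 0 + 0))*(-494) + 0 = (2/(-9))*(-494) + 0 = (2*(-⅑))*(-494) + 0 = -2/9*(-494) + 0 = 988/9 + 0 = 988/9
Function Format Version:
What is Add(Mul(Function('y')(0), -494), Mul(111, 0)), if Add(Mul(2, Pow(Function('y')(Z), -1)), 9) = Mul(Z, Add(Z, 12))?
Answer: Rational(988, 9) ≈ 109.78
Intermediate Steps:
Function('y')(Z) = Mul(2, Pow(Add(-9, Mul(Z, Add(12, Z))), -1)) (Function('y')(Z) = Mul(2, Pow(Add(-9, Mul(Z, Add(Z, 12))), -1)) = Mul(2, Pow(Add(-9, Mul(Z, Add(12, Z))), -1)))
Add(Mul(Function('y')(0), -494), Mul(111, 0)) = Add(Mul(Mul(2, Pow(Add(-9, Pow(0, 2), Mul(12, 0)), -1)), -494), Mul(111, 0)) = Add(Mul(Mul(2, Pow(Add(-9, 0, 0), -1)), -494), 0) = Add(Mul(Mul(2, Pow(-9, -1)), -494), 0) = Add(Mul(Mul(2, Rational(-1, 9)), -494), 0) = Add(Mul(Rational(-2, 9), -494), 0) = Add(Rational(988, 9), 0) = Rational(988, 9)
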